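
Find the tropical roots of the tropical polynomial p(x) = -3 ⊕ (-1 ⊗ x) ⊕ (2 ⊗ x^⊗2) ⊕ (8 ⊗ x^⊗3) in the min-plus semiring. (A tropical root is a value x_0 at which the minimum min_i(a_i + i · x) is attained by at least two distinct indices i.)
Roots: {-6, -3, -2}

Each tropical root is a break point of the lower envelope of the lines y = a_i + i · x (there are 4 lines, with slopes 0, 1, ..., 3). Only the lines that attain the minimum somewhere contribute to roots; other lines are dominated. Here the surviving (envelope) indices are i = 3, i = 2, i = 1, i = 0.
Intersections between consecutive envelope lines give the roots: for adjacent envelope indices i < j the intersection is x = (a_i − a_j) / (j − i). Reading off the sorted break points: {-6, -3, -2}.
Verification: at each break x_0, at least two indices attain the minimum of min_i(a_i + i · x_0).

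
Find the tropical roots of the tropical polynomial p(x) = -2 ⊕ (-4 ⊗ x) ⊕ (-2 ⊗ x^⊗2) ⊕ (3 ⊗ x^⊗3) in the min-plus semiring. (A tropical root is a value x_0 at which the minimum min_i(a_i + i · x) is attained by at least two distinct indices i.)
Roots: {-5, -2, 2}

Each tropical root is a break point of the lower envelope of the lines y = a_i + i · x (there are 4 lines, with slopes 0, 1, ..., 3). Only the lines that attain the minimum somewhere contribute to roots; other lines are dominated. Here the surviving (envelope) indices are i = 3, i = 2, i = 1, i = 0.
Intersections between consecutive envelope lines give the roots: for adjacent envelope indices i < j the intersection is x = (a_i − a_j) / (j − i). Reading off the sorted break points: {-5, -2, 2}.
Verification: at each break x_0, at least two indices attain the minimum of min_i(a_i + i · x_0).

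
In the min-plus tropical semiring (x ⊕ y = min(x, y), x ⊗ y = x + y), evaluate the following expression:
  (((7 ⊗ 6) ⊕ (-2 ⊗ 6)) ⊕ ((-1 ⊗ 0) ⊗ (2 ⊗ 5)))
(((7 ⊗ 6) ⊕ (-2 ⊗ 6)) ⊕ ((-1 ⊗ 0) ⊗ (2 ⊗ 5))) = 4

Expand innermost to outermost. Recall ⊕ takes the minimum of its arguments and ⊗ takes their sum. Working out the expression (((7 ⊗ 6) ⊕ (-2 ⊗ 6)) ⊕ ((-1 ⊗ 0) ⊗ (2 ⊗ 5))) gives 4.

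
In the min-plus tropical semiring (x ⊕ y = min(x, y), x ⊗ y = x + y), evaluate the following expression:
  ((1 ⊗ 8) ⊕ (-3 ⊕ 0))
((1 ⊗ 8) ⊕ (-3 ⊕ 0)) = -3

Expand innermost to outermost. Recall ⊕ takes the minimum of its arguments and ⊗ takes their sum. Working out the expression ((1 ⊗ 8) ⊕ (-3 ⊕ 0)) gives -3.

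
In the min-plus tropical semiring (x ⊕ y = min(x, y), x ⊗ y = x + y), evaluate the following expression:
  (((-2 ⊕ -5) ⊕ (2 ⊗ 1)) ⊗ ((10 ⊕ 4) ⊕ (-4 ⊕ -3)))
(((-2 ⊕ -5) ⊕ (2 ⊗ 1)) ⊗ ((10 ⊕ 4) ⊕ (-4 ⊕ -3))) = -9

Expand innermost to outermost. Recall ⊕ takes the minimum of its arguments and ⊗ takes their sum. Working out the expression (((-2 ⊕ -5) ⊕ (2 ⊗ 1)) ⊗ ((10 ⊕ 4) ⊕ (-4 ⊕ -3))) gives -9.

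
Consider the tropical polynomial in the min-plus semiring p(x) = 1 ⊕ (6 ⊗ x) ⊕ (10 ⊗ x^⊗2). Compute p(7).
p(7) = 1

A tropical monomial a ⊗ x^⊗i evaluates to a + i · x. Evaluating each term at x = 7:
  Term 0 contributes 1 + 0 · 7 = 1
  Term 1 contributes 6 + 1 · 7 = 13
  Term 2 contributes 10 + 2 · 7 = 24
p(7) = ⊕ of these = min[1, 13, 24] = 1.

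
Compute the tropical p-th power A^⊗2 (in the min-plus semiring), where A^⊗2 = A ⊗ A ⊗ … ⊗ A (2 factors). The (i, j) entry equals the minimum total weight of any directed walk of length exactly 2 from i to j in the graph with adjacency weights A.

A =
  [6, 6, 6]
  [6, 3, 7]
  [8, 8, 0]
A^⊗2 =
  [12, 9, 6]
  [9, 6, 7]
  [8, 8, 0]

Each entry (A^⊗2)_ij equals the minimum over all length-2 walks i = v_0 → v_1 → … → v_2 = j of Σ_t A[v_t][v_{t+1}]. For example, for (i, j) = (0, 2) we minimise over 3 possible intermediate vertex sequences; the minimum is 6, attained along the walk 0 → 2 → 2.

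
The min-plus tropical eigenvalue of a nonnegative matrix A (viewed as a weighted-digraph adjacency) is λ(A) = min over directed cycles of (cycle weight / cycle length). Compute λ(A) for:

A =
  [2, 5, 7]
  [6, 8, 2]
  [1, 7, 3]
λ(A) = 2

Enumerate directed cycles and compute their means (weight / length). Sample:
  cycle 0 → 0: weight = 2, length = 1, mean = 2/1 ≈ 2.000
  cycle 1 → 1: weight = 8, length = 1, mean = 8/1 ≈ 8.000
  cycle 2 → 2: weight = 3, length = 1, mean = 3/1 ≈ 3.000
  cycle 0 → 1 → 0: weight = 11, length = 2, mean = 11/2 ≈ 5.500
  cycle 0 → 2 → 0: weight = 8, length = 2, mean = 8/2 ≈ 4.000
  cycle 1 → 0 → 1: weight = 11, length = 2, mean = 11/2 ≈ 5.500
Minimum mean = 2.000, attained e.g. along the cycle 0 → 0 with weight 2 and length 1. So λ(A) = 2/1 = 2.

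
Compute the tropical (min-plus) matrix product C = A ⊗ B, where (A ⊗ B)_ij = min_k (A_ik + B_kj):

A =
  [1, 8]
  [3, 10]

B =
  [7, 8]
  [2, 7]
A ⊗ B =
  [8, 9]
  [10, 11]

Apply the min-plus product entry-by-entry:
  C[0][0] = min over k of (A[0][0] + B[0][0] = 1 + 7 = 8, A[0][1] + B[1][0] = 8 + 2 = 10) = 8 (attained at k = 0)
  C[0][1] = min over k of (A[0][0] + B[0][1] = 1 + 8 = 9, A[0][1] + B[1][1] = 8 + 7 = 15) = 9 (attained at k = 0)
  C[1][0] = min over k of (A[1][0] + B[0][0] = 3 + 7 = 10, A[1][1] + B[1][0] = 10 + 2 = 12) = 10 (attained at k = 0)
  C[1][1] = min over k of (A[1][0] + B[0][1] = 3 + 8 = 11, A[1][1] + B[1][1] = 10 + 7 = 17) = 11 (attained at k = 0)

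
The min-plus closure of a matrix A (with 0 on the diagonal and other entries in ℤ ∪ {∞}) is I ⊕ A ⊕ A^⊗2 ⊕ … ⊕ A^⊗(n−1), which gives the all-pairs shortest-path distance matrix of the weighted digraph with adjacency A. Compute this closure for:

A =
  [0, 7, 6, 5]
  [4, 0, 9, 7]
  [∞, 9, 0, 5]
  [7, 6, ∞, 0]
Closure =
  [0, 7, 6, 5]
  [4, 0, 9, 7]
  [12, 9, 0, 5]
  [7, 6, 13, 0]

This is the Floyd-Warshall all-pairs shortest-path computation. For each intermediate vertex k = 0, 1, …, 3, update dist[i][j] ← min(dist[i][j], dist[i][k] + dist[k][j]). The final matrix gives, for each (i, j), the minimum total weight of any directed path from i to j (possibly empty when i = j).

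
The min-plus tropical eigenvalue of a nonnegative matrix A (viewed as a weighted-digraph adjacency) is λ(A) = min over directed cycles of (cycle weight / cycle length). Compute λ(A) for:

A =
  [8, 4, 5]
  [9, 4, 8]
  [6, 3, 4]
λ(A) = 4

Enumerate directed cycles and compute their means (weight / length). Sample:
  cycle 0 → 0: weight = 8, length = 1, mean = 8/1 ≈ 8.000
  cycle 1 → 1: weight = 4, length = 1, mean = 4/1 ≈ 4.000
  cycle 2 → 2: weight = 4, length = 1, mean = 4/1 ≈ 4.000
  cycle 0 → 1 → 0: weight = 13, length = 2, mean = 13/2 ≈ 6.500
  cycle 0 → 2 → 0: weight = 11, length = 2, mean = 11/2 ≈ 5.500
  cycle 1 → 0 → 1: weight = 13, length = 2, mean = 13/2 ≈ 6.500
Minimum mean = 4.000, attained e.g. along the cycle 1 → 1 with weight 4 and length 1. So λ(A) = 4/1 = 4.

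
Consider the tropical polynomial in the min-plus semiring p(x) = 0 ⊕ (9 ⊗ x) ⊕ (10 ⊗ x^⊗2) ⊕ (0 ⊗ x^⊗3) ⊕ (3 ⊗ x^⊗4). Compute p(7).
p(7) = 0

A tropical monomial a ⊗ x^⊗i evaluates to a + i · x. Evaluating each term at x = 7:
  Term 0 contributes 0 + 0 · 7 = 0
  Term 1 contributes 9 + 1 · 7 = 16
  Term 2 contributes 10 + 2 · 7 = 24
  Term 3 contributes 0 + 3 · 7 = 21
  Term 4 contributes 3 + 4 · 7 = 31
p(7) = ⊕ of these = min[0, 16, 24, 21, 31] = 0.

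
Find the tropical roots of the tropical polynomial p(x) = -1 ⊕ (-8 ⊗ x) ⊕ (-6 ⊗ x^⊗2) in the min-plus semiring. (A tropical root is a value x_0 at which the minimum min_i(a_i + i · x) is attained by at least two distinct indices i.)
Roots: {-2, 7}

Each tropical root is a break point of the lower envelope of the lines y = a_i + i · x (there are 3 lines, with slopes 0, 1, ..., 2). Only the lines that attain the minimum somewhere contribute to roots; other lines are dominated. Here the surviving (envelope) indices are i = 2, i = 1, i = 0.
Intersections between consecutive envelope lines give the roots: for adjacent envelope indices i < j the intersection is x = (a_i − a_j) / (j − i). Reading off the sorted break points: {-2, 7}.
Verification: at each break x_0, at least two indices attain the minimum of min_i(a_i + i · x_0).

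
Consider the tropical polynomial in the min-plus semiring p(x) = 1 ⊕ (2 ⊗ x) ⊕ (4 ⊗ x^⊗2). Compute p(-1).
p(-1) = 1

A tropical monomial a ⊗ x^⊗i evaluates to a + i · x. Evaluating each term at x = -1:
  Term 0 contributes 1 + 0 · -1 = 1
  Term 1 contributes 2 + 1 · -1 = 1
  Term 2 contributes 4 + 2 · -1 = 2
p(-1) = ⊕ of these = min[1, 1, 2] = 1.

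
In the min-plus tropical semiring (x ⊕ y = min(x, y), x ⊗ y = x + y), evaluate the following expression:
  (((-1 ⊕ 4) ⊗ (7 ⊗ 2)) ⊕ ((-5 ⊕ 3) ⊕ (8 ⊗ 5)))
(((-1 ⊕ 4) ⊗ (7 ⊗ 2)) ⊕ ((-5 ⊕ 3) ⊕ (8 ⊗ 5))) = -5

Expand innermost to outermost. Recall ⊕ takes the minimum of its arguments and ⊗ takes their sum. Working out the expression (((-1 ⊕ 4) ⊗ (7 ⊗ 2)) ⊕ ((-5 ⊕ 3) ⊕ (8 ⊗ 5))) gives -5.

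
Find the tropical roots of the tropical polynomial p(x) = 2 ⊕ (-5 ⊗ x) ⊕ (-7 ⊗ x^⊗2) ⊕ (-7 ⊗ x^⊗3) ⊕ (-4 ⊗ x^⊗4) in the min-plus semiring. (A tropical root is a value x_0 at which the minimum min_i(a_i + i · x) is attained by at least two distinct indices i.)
Roots: {-3, 0, 2, 7}

Each tropical root is a break point of the lower envelope of the lines y = a_i + i · x (there are 5 lines, with slopes 0, 1, ..., 4). Only the lines that attain the minimum somewhere contribute to roots; other lines are dominated. Here the surviving (envelope) indices are i = 4, i = 3, i = 2, i = 1, i = 0.
Intersections between consecutive envelope lines give the roots: for adjacent envelope indices i < j the intersection is x = (a_i − a_j) / (j − i). Reading off the sorted break points: {-3, 0, 2, 7}.
Verification: at each break x_0, at least two indices attain the minimum of min_i(a_i + i · x_0).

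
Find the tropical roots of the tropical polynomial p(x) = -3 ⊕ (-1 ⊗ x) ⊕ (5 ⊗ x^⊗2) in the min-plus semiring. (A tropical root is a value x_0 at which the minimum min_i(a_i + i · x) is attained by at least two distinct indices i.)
Roots: {-6, -2}

Each tropical root is a break point of the lower envelope of the lines y = a_i + i · x (there are 3 lines, with slopes 0, 1, ..., 2). Only the lines that attain the minimum somewhere contribute to roots; other lines are dominated. Here the surviving (envelope) indices are i = 2, i = 1, i = 0.
Intersections between consecutive envelope lines give the roots: for adjacent envelope indices i < j the intersection is x = (a_i − a_j) / (j − i). Reading off the sorted break points: {-6, -2}.
Verification: at each break x_0, at least two indices attain the minimum of min_i(a_i + i · x_0).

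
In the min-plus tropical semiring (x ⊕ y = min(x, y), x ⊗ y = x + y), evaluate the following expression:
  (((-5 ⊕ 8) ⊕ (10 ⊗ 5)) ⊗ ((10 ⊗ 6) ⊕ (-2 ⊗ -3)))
(((-5 ⊕ 8) ⊕ (10 ⊗ 5)) ⊗ ((10 ⊗ 6) ⊕ (-2 ⊗ -3))) = -10

Expand innermost to outermost. Recall ⊕ takes the minimum of its arguments and ⊗ takes their sum. Working out the expression (((-5 ⊕ 8) ⊕ (10 ⊗ 5)) ⊗ ((10 ⊗ 6) ⊕ (-2 ⊗ -3))) gives -10.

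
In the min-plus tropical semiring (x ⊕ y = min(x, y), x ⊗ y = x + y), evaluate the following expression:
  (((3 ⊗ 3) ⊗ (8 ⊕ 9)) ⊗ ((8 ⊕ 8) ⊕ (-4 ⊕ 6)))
(((3 ⊗ 3) ⊗ (8 ⊕ 9)) ⊗ ((8 ⊕ 8) ⊕ (-4 ⊕ 6))) = 10

Expand innermost to outermost. Recall ⊕ takes the minimum of its arguments and ⊗ takes their sum. Working out the expression (((3 ⊗ 3) ⊗ (8 ⊕ 9)) ⊗ ((8 ⊕ 8) ⊕ (-4 ⊕ 6))) gives 10.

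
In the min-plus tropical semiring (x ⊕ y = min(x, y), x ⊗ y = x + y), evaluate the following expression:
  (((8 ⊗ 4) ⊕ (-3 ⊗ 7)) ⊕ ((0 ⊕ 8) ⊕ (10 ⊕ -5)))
(((8 ⊗ 4) ⊕ (-3 ⊗ 7)) ⊕ ((0 ⊕ 8) ⊕ (10 ⊕ -5))) = -5

Expand innermost to outermost. Recall ⊕ takes the minimum of its arguments and ⊗ takes their sum. Working out the expression (((8 ⊗ 4) ⊕ (-3 ⊗ 7)) ⊕ ((0 ⊕ 8) ⊕ (10 ⊕ -5))) gives -5.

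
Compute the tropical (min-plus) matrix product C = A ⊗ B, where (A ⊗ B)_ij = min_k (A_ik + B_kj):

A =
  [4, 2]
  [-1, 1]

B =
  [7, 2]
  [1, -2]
A ⊗ B =
  [3, 0]
  [2, -1]

Apply the min-plus product entry-by-entry:
  C[0][0] = min over k of (A[0][0] + B[0][0] = 4 + 7 = 11, A[0][1] + B[1][0] = 2 + 1 = 3) = 3 (attained at k = 1)
  C[0][1] = min over k of (A[0][0] + B[0][1] = 4 + 2 = 6, A[0][1] + B[1][1] = 2 + -2 = 0) = 0 (attained at k = 1)
  C[1][0] = min over k of (A[1][0] + B[0][0] = -1 + 7 = 6, A[1][1] + B[1][0] = 1 + 1 = 2) = 2 (attained at k = 1)
  C[1][1] = min over k of (A[1][0] + B[0][1] = -1 + 2 = 1, A[1][1] + B[1][1] = 1 + -2 = -1) = -1 (attained at k = 1)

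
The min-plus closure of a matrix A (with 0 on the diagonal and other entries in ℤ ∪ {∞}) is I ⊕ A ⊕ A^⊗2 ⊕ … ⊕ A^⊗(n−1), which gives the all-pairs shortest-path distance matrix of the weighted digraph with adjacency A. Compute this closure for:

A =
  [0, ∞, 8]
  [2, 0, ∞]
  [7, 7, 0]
Closure =
  [0, 15, 8]
  [2, 0, 10]
  [7, 7, 0]

This is the Floyd-Warshall all-pairs shortest-path computation. For each intermediate vertex k = 0, 1, …, 2, update dist[i][j] ← min(dist[i][j], dist[i][k] + dist[k][j]). The final matrix gives, for each (i, j), the minimum total weight of any directed path from i to j (possibly empty when i = j).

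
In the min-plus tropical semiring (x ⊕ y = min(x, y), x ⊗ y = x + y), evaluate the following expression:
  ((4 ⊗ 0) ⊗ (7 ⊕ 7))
((4 ⊗ 0) ⊗ (7 ⊕ 7)) = 11

Expand innermost to outermost. Recall ⊕ takes the minimum of its arguments and ⊗ takes their sum. Working out the expression ((4 ⊗ 0) ⊗ (7 ⊕ 7)) gives 11.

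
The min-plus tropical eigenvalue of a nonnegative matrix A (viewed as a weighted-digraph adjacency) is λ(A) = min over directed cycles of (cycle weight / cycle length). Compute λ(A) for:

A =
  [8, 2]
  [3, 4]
λ(A) = 5/2

Enumerate directed cycles and compute their means (weight / length). Sample:
  cycle 0 → 0: weight = 8, length = 1, mean = 8/1 ≈ 8.000
  cycle 1 → 1: weight = 4, length = 1, mean = 4/1 ≈ 4.000
  cycle 0 → 1 → 0: weight = 5, length = 2, mean = 5/2 ≈ 2.500
  cycle 1 → 0 → 1: weight = 5, length = 2, mean = 5/2 ≈ 2.500
Minimum mean = 2.500, attained e.g. along the cycle 0 → 1 → 0 with weight 5 and length 2. So λ(A) = 5/2 = 5/2.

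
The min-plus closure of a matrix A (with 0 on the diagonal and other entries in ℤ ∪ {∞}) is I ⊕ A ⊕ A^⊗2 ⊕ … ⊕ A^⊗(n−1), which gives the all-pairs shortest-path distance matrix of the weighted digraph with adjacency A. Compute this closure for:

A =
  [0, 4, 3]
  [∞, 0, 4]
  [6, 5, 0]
Closure =
  [0, 4, 3]
  [10, 0, 4]
  [6, 5, 0]

This is the Floyd-Warshall all-pairs shortest-path computation. For each intermediate vertex k = 0, 1, …, 2, update dist[i][j] ← min(dist[i][j], dist[i][k] + dist[k][j]). The final matrix gives, for each (i, j), the minimum total weight of any directed path from i to j (possibly empty when i = j).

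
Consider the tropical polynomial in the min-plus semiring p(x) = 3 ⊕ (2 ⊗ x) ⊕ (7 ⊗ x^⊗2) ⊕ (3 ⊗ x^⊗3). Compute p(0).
p(0) = 2

A tropical monomial a ⊗ x^⊗i evaluates to a + i · x. Evaluating each term at x = 0:
  Term 0 contributes 3 + 0 · 0 = 3
  Term 1 contributes 2 + 1 · 0 = 2
  Term 2 contributes 7 + 2 · 0 = 7
  Term 3 contributes 3 + 3 · 0 = 3
p(0) = ⊕ of these = min[3, 2, 7, 3] = 2.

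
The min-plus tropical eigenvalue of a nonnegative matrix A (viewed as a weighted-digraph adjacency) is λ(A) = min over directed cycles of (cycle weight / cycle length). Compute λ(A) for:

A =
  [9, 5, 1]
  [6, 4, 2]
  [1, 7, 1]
λ(A) = 1

Enumerate directed cycles and compute their means (weight / length). Sample:
  cycle 0 → 0: weight = 9, length = 1, mean = 9/1 ≈ 9.000
  cycle 1 → 1: weight = 4, length = 1, mean = 4/1 ≈ 4.000
  cycle 2 → 2: weight = 1, length = 1, mean = 1/1 ≈ 1.000
  cycle 0 → 1 → 0: weight = 11, length = 2, mean = 11/2 ≈ 5.500
  cycle 0 → 2 → 0: weight = 2, length = 2, mean = 2/2 ≈ 1.000
  cycle 1 → 0 → 1: weight = 11, length = 2, mean = 11/2 ≈ 5.500
Minimum mean = 1.000, attained e.g. along the cycle 2 → 2 with weight 1 and length 1. So λ(A) = 1/1 = 1.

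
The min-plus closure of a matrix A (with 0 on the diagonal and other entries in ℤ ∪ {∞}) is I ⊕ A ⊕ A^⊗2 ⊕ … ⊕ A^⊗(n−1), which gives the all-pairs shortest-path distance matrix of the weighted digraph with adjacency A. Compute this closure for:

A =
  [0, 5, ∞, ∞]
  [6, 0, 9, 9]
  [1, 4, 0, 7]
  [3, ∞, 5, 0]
Closure =
  [0, 5, 14, 14]
  [6, 0, 9, 9]
  [1, 4, 0, 7]
  [3, 8, 5, 0]

This is the Floyd-Warshall all-pairs shortest-path computation. For each intermediate vertex k = 0, 1, …, 3, update dist[i][j] ← min(dist[i][j], dist[i][k] + dist[k][j]). The final matrix gives, for each (i, j), the minimum total weight of any directed path from i to j (possibly empty when i = j).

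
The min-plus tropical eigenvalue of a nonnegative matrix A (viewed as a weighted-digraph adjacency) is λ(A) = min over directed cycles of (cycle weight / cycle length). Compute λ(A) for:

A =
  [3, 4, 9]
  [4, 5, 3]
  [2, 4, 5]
λ(A) = 3

Enumerate directed cycles and compute their means (weight / length). Sample:
  cycle 0 → 0: weight = 3, length = 1, mean = 3/1 ≈ 3.000
  cycle 1 → 1: weight = 5, length = 1, mean = 5/1 ≈ 5.000
  cycle 2 → 2: weight = 5, length = 1, mean = 5/1 ≈ 5.000
  cycle 0 → 1 → 0: weight = 8, length = 2, mean = 8/2 ≈ 4.000
  cycle 0 → 2 → 0: weight = 11, length = 2, mean = 11/2 ≈ 5.500
  cycle 1 → 0 → 1: weight = 8, length = 2, mean = 8/2 ≈ 4.000
Minimum mean = 3.000, attained e.g. along the cycle 0 → 0 with weight 3 and length 1. So λ(A) = 3/1 = 3.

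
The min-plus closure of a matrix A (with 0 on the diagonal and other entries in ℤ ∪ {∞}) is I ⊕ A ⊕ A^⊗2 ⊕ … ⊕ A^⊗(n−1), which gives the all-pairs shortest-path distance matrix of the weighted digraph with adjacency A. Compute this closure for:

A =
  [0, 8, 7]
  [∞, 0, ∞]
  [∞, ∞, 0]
Closure =
  [0, 8, 7]
  [∞, 0, ∞]
  [∞, ∞, 0]

This is the Floyd-Warshall all-pairs shortest-path computation. For each intermediate vertex k = 0, 1, …, 2, update dist[i][j] ← min(dist[i][j], dist[i][k] + dist[k][j]). The final matrix gives, for each (i, j), the minimum total weight of any directed path from i to j (possibly empty when i = j).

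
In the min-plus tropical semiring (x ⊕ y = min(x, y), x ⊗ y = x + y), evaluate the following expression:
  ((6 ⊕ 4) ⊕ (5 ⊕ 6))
((6 ⊕ 4) ⊕ (5 ⊕ 6)) = 4

Expand innermost to outermost. Recall ⊕ takes the minimum of its arguments and ⊗ takes their sum. Working out the expression ((6 ⊕ 4) ⊕ (5 ⊕ 6)) gives 4.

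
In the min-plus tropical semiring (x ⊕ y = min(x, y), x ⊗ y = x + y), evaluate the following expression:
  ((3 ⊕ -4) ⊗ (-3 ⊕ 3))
((3 ⊕ -4) ⊗ (-3 ⊕ 3)) = -7

Expand innermost to outermost. Recall ⊕ takes the minimum of its arguments and ⊗ takes their sum. Working out the expression ((3 ⊕ -4) ⊗ (-3 ⊕ 3)) gives -7.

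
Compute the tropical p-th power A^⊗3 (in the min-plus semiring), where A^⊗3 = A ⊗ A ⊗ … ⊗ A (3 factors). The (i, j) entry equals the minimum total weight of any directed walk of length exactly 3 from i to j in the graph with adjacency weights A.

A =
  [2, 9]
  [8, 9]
A^⊗3 =
  [6, 13]
  [12, 19]

Each entry (A^⊗3)_ij equals the minimum over all length-3 walks i = v_0 → v_1 → … → v_3 = j of Σ_t A[v_t][v_{t+1}]. For example, for (i, j) = (0, 1) we minimise over 4 possible intermediate vertex sequences; the minimum is 13, attained along the walk 0 → 0 → 0 → 1.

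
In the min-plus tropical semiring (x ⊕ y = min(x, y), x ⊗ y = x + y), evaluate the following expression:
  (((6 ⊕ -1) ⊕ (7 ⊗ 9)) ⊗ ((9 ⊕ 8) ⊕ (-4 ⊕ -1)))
(((6 ⊕ -1) ⊕ (7 ⊗ 9)) ⊗ ((9 ⊕ 8) ⊕ (-4 ⊕ -1))) = -5

Expand innermost to outermost. Recall ⊕ takes the minimum of its arguments and ⊗ takes their sum. Working out the expression (((6 ⊕ -1) ⊕ (7 ⊗ 9)) ⊗ ((9 ⊕ 8) ⊕ (-4 ⊕ -1))) gives -5.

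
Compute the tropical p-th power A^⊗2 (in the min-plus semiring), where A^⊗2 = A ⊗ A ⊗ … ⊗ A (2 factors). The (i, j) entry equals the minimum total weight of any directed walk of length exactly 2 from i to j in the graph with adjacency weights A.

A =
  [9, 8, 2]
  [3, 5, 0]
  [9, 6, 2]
A^⊗2 =
  [11, 8, 4]
  [8, 6, 2]
  [9, 8, 4]

Each entry (A^⊗2)_ij equals the minimum over all length-2 walks i = v_0 → v_1 → … → v_2 = j of Σ_t A[v_t][v_{t+1}]. For example, for (i, j) = (0, 2) we minimise over 3 possible intermediate vertex sequences; the minimum is 4, attained along the walk 0 → 2 → 2.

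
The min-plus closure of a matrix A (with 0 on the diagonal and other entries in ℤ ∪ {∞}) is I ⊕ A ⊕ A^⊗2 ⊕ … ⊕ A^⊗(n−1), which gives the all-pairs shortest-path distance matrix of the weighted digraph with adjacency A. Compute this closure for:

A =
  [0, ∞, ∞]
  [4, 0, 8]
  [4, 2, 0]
Closure =
  [0, ∞, ∞]
  [4, 0, 8]
  [4, 2, 0]

This is the Floyd-Warshall all-pairs shortest-path computation. For each intermediate vertex k = 0, 1, …, 2, update dist[i][j] ← min(dist[i][j], dist[i][k] + dist[k][j]). The final matrix gives, for each (i, j), the minimum total weight of any directed path from i to j (possibly empty when i = j).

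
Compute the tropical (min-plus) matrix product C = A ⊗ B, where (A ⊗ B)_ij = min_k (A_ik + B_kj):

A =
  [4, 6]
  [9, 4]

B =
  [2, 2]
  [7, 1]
A ⊗ B =
  [6, 6]
  [11, 5]

Apply the min-plus product entry-by-entry:
  C[0][0] = min over k of (A[0][0] + B[0][0] = 4 + 2 = 6, A[0][1] + B[1][0] = 6 + 7 = 13) = 6 (attained at k = 0)
  C[0][1] = min over k of (A[0][0] + B[0][1] = 4 + 2 = 6, A[0][1] + B[1][1] = 6 + 1 = 7) = 6 (attained at k = 0)
  C[1][0] = min over k of (A[1][0] + B[0][0] = 9 + 2 = 11, A[1][1] + B[1][0] = 4 + 7 = 11) = 11 (attained at k = 0)
  C[1][1] = min over k of (A[1][0] + B[0][1] = 9 + 2 = 11, A[1][1] + B[1][1] = 4 + 1 = 5) = 5 (attained at k = 1)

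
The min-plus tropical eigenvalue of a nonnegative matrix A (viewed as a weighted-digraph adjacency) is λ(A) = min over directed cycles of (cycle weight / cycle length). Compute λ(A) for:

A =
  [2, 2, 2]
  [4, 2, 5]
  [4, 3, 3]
λ(A) = 2

Enumerate directed cycles and compute their means (weight / length). Sample:
  cycle 0 → 0: weight = 2, length = 1, mean = 2/1 ≈ 2.000
  cycle 1 → 1: weight = 2, length = 1, mean = 2/1 ≈ 2.000
  cycle 2 → 2: weight = 3, length = 1, mean = 3/1 ≈ 3.000
  cycle 0 → 1 → 0: weight = 6, length = 2, mean = 6/2 ≈ 3.000
  cycle 0 → 2 → 0: weight = 6, length = 2, mean = 6/2 ≈ 3.000
  cycle 1 → 0 → 1: weight = 6, length = 2, mean = 6/2 ≈ 3.000
Minimum mean = 2.000, attained e.g. along the cycle 0 → 0 with weight 2 and length 1. So λ(A) = 2/1 = 2.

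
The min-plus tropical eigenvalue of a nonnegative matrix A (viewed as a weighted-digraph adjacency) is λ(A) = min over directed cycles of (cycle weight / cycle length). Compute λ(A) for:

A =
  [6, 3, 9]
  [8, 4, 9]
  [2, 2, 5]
λ(A) = 4

Enumerate directed cycles and compute their means (weight / length). Sample:
  cycle 0 → 0: weight = 6, length = 1, mean = 6/1 ≈ 6.000
  cycle 1 → 1: weight = 4, length = 1, mean = 4/1 ≈ 4.000
  cycle 2 → 2: weight = 5, length = 1, mean = 5/1 ≈ 5.000
  cycle 0 → 1 → 0: weight = 11, length = 2, mean = 11/2 ≈ 5.500
  cycle 0 → 2 → 0: weight = 11, length = 2, mean = 11/2 ≈ 5.500
  cycle 1 → 0 → 1: weight = 11, length = 2, mean = 11/2 ≈ 5.500
Minimum mean = 4.000, attained e.g. along the cycle 1 → 1 with weight 4 and length 1. So λ(A) = 4/1 = 4.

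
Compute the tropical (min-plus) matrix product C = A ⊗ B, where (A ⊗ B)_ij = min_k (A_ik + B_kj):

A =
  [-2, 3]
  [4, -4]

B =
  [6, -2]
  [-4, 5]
A ⊗ B =
  [-1, -4]
  [-8, 1]

Apply the min-plus product entry-by-entry:
  C[0][0] = min over k of (A[0][0] + B[0][0] = -2 + 6 = 4, A[0][1] + B[1][0] = 3 + -4 = -1) = -1 (attained at k = 1)
  C[0][1] = min over k of (A[0][0] + B[0][1] = -2 + -2 = -4, A[0][1] + B[1][1] = 3 + 5 = 8) = -4 (attained at k = 0)
  C[1][0] = min over k of (A[1][0] + B[0][0] = 4 + 6 = 10, A[1][1] + B[1][0] = -4 + -4 = -8) = -8 (attained at k = 1)
  C[1][1] = min over k of (A[1][0] + B[0][1] = 4 + -2 = 2, A[1][1] + B[1][1] = -4 + 5 = 1) = 1 (attained at k = 1)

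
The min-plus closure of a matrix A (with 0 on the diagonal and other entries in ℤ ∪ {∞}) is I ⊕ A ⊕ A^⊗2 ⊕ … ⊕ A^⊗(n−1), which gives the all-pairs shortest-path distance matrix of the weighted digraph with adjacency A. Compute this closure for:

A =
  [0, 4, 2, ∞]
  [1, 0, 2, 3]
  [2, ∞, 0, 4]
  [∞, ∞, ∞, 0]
Closure =
  [0, 4, 2, 6]
  [1, 0, 2, 3]
  [2, 6, 0, 4]
  [∞, ∞, ∞, 0]

This is the Floyd-Warshall all-pairs shortest-path computation. For each intermediate vertex k = 0, 1, …, 3, update dist[i][j] ← min(dist[i][j], dist[i][k] + dist[k][j]). The final matrix gives, for each (i, j), the minimum total weight of any directed path from i to j (possibly empty when i = j).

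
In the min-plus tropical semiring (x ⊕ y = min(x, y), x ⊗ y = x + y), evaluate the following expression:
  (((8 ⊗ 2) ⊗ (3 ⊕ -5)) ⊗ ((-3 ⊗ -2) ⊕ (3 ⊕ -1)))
(((8 ⊗ 2) ⊗ (3 ⊕ -5)) ⊗ ((-3 ⊗ -2) ⊕ (3 ⊕ -1))) = 0

Expand innermost to outermost. Recall ⊕ takes the minimum of its arguments and ⊗ takes their sum. Working out the expression (((8 ⊗ 2) ⊗ (3 ⊕ -5)) ⊗ ((-3 ⊗ -2) ⊕ (3 ⊕ -1))) gives 0.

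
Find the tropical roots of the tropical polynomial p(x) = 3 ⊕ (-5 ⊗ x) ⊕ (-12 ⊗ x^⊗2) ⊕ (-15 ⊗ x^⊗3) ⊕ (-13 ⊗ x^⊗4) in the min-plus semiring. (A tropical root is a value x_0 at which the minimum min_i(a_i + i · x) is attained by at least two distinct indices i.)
Roots: {-2, 3, 7, 8}

Each tropical root is a break point of the lower envelope of the lines y = a_i + i · x (there are 5 lines, with slopes 0, 1, ..., 4). Only the lines that attain the minimum somewhere contribute to roots; other lines are dominated. Here the surviving (envelope) indices are i = 4, i = 3, i = 2, i = 1, i = 0.
Intersections between consecutive envelope lines give the roots: for adjacent envelope indices i < j the intersection is x = (a_i − a_j) / (j − i). Reading off the sorted break points: {-2, 3, 7, 8}.
Verification: at each break x_0, at least two indices attain the minimum of min_i(a_i + i · x_0).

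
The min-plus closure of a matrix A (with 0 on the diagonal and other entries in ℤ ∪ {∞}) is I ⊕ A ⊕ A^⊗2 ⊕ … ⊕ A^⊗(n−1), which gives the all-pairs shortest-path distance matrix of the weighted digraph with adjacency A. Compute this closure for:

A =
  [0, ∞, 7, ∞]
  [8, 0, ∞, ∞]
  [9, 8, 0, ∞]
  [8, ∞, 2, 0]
Closure =
  [0, 15, 7, ∞]
  [8, 0, 15, ∞]
  [9, 8, 0, ∞]
  [8, 10, 2, 0]

This is the Floyd-Warshall all-pairs shortest-path computation. For each intermediate vertex k = 0, 1, …, 3, update dist[i][j] ← min(dist[i][j], dist[i][k] + dist[k][j]). The final matrix gives, for each (i, j), the minimum total weight of any directed path from i to j (possibly empty when i = j).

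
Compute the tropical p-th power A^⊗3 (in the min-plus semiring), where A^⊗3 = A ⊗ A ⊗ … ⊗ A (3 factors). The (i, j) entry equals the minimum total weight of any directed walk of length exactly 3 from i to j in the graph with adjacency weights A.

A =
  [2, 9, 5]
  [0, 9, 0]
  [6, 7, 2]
A^⊗3 =
  [6, 13, 9]
  [4, 9, 4]
  [9, 11, 6]

Each entry (A^⊗3)_ij equals the minimum over all length-3 walks i = v_0 → v_1 → … → v_3 = j of Σ_t A[v_t][v_{t+1}]. For example, for (i, j) = (0, 2) we minimise over 9 possible intermediate vertex sequences; the minimum is 9, attained along the walk 0 → 0 → 0 → 2.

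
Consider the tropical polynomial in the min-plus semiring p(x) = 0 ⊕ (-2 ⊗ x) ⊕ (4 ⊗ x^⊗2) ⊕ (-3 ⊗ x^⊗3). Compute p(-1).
p(-1) = -6

A tropical monomial a ⊗ x^⊗i evaluates to a + i · x. Evaluating each term at x = -1:
  Term 0 contributes 0 + 0 · -1 = 0
  Term 1 contributes -2 + 1 · -1 = -3
  Term 2 contributes 4 + 2 · -1 = 2
  Term 3 contributes -3 + 3 · -1 = -6
p(-1) = ⊕ of these = min[0, -3, 2, -6] = -6.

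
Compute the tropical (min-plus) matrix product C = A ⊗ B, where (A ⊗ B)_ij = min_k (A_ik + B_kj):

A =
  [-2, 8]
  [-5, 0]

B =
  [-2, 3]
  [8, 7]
A ⊗ B =
  [-4, 1]
  [-7, -2]

Apply the min-plus product entry-by-entry:
  C[0][0] = min over k of (A[0][0] + B[0][0] = -2 + -2 = -4, A[0][1] + B[1][0] = 8 + 8 = 16) = -4 (attained at k = 0)
  C[0][1] = min over k of (A[0][0] + B[0][1] = -2 + 3 = 1, A[0][1] + B[1][1] = 8 + 7 = 15) = 1 (attained at k = 0)
  C[1][0] = min over k of (A[1][0] + B[0][0] = -5 + -2 = -7, A[1][1] + B[1][0] = 0 + 8 = 8) = -7 (attained at k = 0)
  C[1][1] = min over k of (A[1][0] + B[0][1] = -5 + 3 = -2, A[1][1] + B[1][1] = 0 + 7 = 7) = -2 (attained at k = 0)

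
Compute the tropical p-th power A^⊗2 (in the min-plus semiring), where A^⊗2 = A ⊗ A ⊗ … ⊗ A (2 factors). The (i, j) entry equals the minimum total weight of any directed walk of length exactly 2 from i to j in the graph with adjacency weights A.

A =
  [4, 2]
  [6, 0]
A^⊗2 =
  [8, 2]
  [6, 0]

Each entry (A^⊗2)_ij equals the minimum over all length-2 walks i = v_0 → v_1 → … → v_2 = j of Σ_t A[v_t][v_{t+1}]. For example, for (i, j) = (0, 1) we minimise over 2 possible intermediate vertex sequences; the minimum is 2, attained along the walk 0 → 1 → 1.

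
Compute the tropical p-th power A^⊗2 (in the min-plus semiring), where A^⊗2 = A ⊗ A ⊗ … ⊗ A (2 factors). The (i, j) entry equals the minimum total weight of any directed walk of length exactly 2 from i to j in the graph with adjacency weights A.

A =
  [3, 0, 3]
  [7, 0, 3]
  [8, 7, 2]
A^⊗2 =
  [6, 0, 3]
  [7, 0, 3]
  [10, 7, 4]

Each entry (A^⊗2)_ij equals the minimum over all length-2 walks i = v_0 → v_1 → … → v_2 = j of Σ_t A[v_t][v_{t+1}]. For example, for (i, j) = (0, 2) we minimise over 3 possible intermediate vertex sequences; the minimum is 3, attained along the walk 0 → 1 → 2.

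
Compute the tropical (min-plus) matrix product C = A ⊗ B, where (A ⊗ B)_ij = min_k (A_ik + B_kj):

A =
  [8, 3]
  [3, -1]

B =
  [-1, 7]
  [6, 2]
A ⊗ B =
  [7, 5]
  [2, 1]

Apply the min-plus product entry-by-entry:
  C[0][0] = min over k of (A[0][0] + B[0][0] = 8 + -1 = 7, A[0][1] + B[1][0] = 3 + 6 = 9) = 7 (attained at k = 0)
  C[0][1] = min over k of (A[0][0] + B[0][1] = 8 + 7 = 15, A[0][1] + B[1][1] = 3 + 2 = 5) = 5 (attained at k = 1)
  C[1][0] = min over k of (A[1][0] + B[0][0] = 3 + -1 = 2, A[1][1] + B[1][0] = -1 + 6 = 5) = 2 (attained at k = 0)
  C[1][1] = min over k of (A[1][0] + B[0][1] = 3 + 7 = 10, A[1][1] + B[1][1] = -1 + 2 = 1) = 1 (attained at k = 1)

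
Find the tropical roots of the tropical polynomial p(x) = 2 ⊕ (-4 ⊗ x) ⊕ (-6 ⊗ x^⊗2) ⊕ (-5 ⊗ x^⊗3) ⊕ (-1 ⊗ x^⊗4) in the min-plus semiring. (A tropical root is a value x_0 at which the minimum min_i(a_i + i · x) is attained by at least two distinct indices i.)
Roots: {-4, -1, 2, 6}

Each tropical root is a break point of the lower envelope of the lines y = a_i + i · x (there are 5 lines, with slopes 0, 1, ..., 4). Only the lines that attain the minimum somewhere contribute to roots; other lines are dominated. Here the surviving (envelope) indices are i = 4, i = 3, i = 2, i = 1, i = 0.
Intersections between consecutive envelope lines give the roots: for adjacent envelope indices i < j the intersection is x = (a_i − a_j) / (j − i). Reading off the sorted break points: {-4, -1, 2, 6}.
Verification: at each break x_0, at least two indices attain the minimum of min_i(a_i + i · x_0).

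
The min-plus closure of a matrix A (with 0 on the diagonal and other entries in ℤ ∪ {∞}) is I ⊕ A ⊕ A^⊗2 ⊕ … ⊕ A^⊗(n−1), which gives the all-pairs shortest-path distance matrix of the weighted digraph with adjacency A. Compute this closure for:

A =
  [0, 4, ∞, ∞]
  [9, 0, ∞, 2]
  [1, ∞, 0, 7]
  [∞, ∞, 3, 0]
Closure =
  [0, 4, 9, 6]
  [6, 0, 5, 2]
  [1, 5, 0, 7]
  [4, 8, 3, 0]

This is the Floyd-Warshall all-pairs shortest-path computation. For each intermediate vertex k = 0, 1, …, 3, update dist[i][j] ← min(dist[i][j], dist[i][k] + dist[k][j]). The final matrix gives, for each (i, j), the minimum total weight of any directed path from i to j (possibly empty when i = j).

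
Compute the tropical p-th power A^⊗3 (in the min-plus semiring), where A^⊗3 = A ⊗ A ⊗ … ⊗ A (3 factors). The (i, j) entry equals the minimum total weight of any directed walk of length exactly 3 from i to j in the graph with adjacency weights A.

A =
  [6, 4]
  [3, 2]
A^⊗3 =
  [9, 8]
  [7, 6]

Each entry (A^⊗3)_ij equals the minimum over all length-3 walks i = v_0 → v_1 → … → v_3 = j of Σ_t A[v_t][v_{t+1}]. For example, for (i, j) = (0, 1) we minimise over 4 possible intermediate vertex sequences; the minimum is 8, attained along the walk 0 → 1 → 1 → 1.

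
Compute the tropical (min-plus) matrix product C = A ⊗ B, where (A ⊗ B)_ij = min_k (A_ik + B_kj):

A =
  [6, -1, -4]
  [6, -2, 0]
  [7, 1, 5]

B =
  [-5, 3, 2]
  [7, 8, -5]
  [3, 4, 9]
A ⊗ B =
  [-1, 0, -6]
  [1, 4, -7]
  [2, 9, -4]

Apply the min-plus product entry-by-entry:
  C[0][0] = min over k of (A[0][0] + B[0][0] = 6 + -5 = 1, A[0][1] + B[1][0] = -1 + 7 = 6, A[0][2] + B[2][0] = -4 + 3 = -1) = -1 (attained at k = 2)
  C[0][1] = min over k of (A[0][0] + B[0][1] = 6 + 3 = 9, A[0][1] + B[1][1] = -1 + 8 = 7, A[0][2] + B[2][1] = -4 + 4 = 0) = 0 (attained at k = 2)
  C[0][2] = min over k of (A[0][0] + B[0][2] = 6 + 2 = 8, A[0][1] + B[1][2] = -1 + -5 = -6, A[0][2] + B[2][2] = -4 + 9 = 5) = -6 (attained at k = 1)
  C[1][0] = min over k of (A[1][0] + B[0][0] = 6 + -5 = 1, A[1][1] + B[1][0] = -2 + 7 = 5, A[1][2] + B[2][0] = 0 + 3 = 3) = 1 (attained at k = 0)
  C[1][1] = min over k of (A[1][0] + B[0][1] = 6 + 3 = 9, A[1][1] + B[1][1] = -2 + 8 = 6, A[1][2] + B[2][1] = 0 + 4 = 4) = 4 (attained at k = 2)
  C[1][2] = min over k of (A[1][0] + B[0][2] = 6 + 2 = 8, A[1][1] + B[1][2] = -2 + -5 = -7, A[1][2] + B[2][2] = 0 + 9 = 9) = -7 (attained at k = 1)
  C[2][0] = min over k of (A[2][0] + B[0][0] = 7 + -5 = 2, A[2][1] + B[1][0] = 1 + 7 = 8, A[2][2] + B[2][0] = 5 + 3 = 8) = 2 (attained at k = 0)
  C[2][1] = min over k of (A[2][0] + B[0][1] = 7 + 3 = 10, A[2][1] + B[1][1] = 1 + 8 = 9, A[2][2] + B[2][1] = 5 + 4 = 9) = 9 (attained at k = 1)
  C[2][2] = min over k of (A[2][0] + B[0][2] = 7 + 2 = 9, A[2][1] + B[1][2] = 1 + -5 = -4, A[2][2] + B[2][2] = 5 + 9 = 14) = -4 (attained at k = 1)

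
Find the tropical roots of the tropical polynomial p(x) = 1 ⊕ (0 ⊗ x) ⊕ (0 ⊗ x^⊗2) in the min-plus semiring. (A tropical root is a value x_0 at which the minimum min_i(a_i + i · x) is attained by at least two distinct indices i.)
Roots: {0, 1}

Each tropical root is a break point of the lower envelope of the lines y = a_i + i · x (there are 3 lines, with slopes 0, 1, ..., 2). Only the lines that attain the minimum somewhere contribute to roots; other lines are dominated. Here the surviving (envelope) indices are i = 2, i = 1, i = 0.
Intersections between consecutive envelope lines give the roots: for adjacent envelope indices i < j the intersection is x = (a_i − a_j) / (j − i). Reading off the sorted break points: {0, 1}.
Verification: at each break x_0, at least two indices attain the minimum of min_i(a_i + i · x_0).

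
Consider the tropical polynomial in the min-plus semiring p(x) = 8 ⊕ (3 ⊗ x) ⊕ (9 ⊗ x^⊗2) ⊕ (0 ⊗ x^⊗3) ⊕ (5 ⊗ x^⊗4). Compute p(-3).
p(-3) = -9

A tropical monomial a ⊗ x^⊗i evaluates to a + i · x. Evaluating each term at x = -3:
  Term 0 contributes 8 + 0 · -3 = 8
  Term 1 contributes 3 + 1 · -3 = 0
  Term 2 contributes 9 + 2 · -3 = 3
  Term 3 contributes 0 + 3 · -3 = -9
  Term 4 contributes 5 + 4 · -3 = -7
p(-3) = ⊕ of these = min[8, 0, 3, -9, -7] = -9.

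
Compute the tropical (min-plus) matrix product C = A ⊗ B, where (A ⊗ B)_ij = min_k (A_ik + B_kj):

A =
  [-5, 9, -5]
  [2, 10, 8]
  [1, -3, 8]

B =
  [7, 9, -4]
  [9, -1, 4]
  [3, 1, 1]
A ⊗ B =
  [-2, -4, -9]
  [9, 9, -2]
  [6, -4, -3]

Apply the min-plus product entry-by-entry:
  C[0][0] = min over k of (A[0][0] + B[0][0] = -5 + 7 = 2, A[0][1] + B[1][0] = 9 + 9 = 18, A[0][2] + B[2][0] = -5 + 3 = -2) = -2 (attained at k = 2)
  C[0][1] = min over k of (A[0][0] + B[0][1] = -5 + 9 = 4, A[0][1] + B[1][1] = 9 + -1 = 8, A[0][2] + B[2][1] = -5 + 1 = -4) = -4 (attained at k = 2)
  C[0][2] = min over k of (A[0][0] + B[0][2] = -5 + -4 = -9, A[0][1] + B[1][2] = 9 + 4 = 13, A[0][2] + B[2][2] = -5 + 1 = -4) = -9 (attained at k = 0)
  C[1][0] = min over k of (A[1][0] + B[0][0] = 2 + 7 = 9, A[1][1] + B[1][0] = 10 + 9 = 19, A[1][2] + B[2][0] = 8 + 3 = 11) = 9 (attained at k = 0)
  C[1][1] = min over k of (A[1][0] + B[0][1] = 2 + 9 = 11, A[1][1] + B[1][1] = 10 + -1 = 9, A[1][2] + B[2][1] = 8 + 1 = 9) = 9 (attained at k = 1)
  C[1][2] = min over k of (A[1][0] + B[0][2] = 2 + -4 = -2, A[1][1] + B[1][2] = 10 + 4 = 14, A[1][2] + B[2][2] = 8 + 1 = 9) = -2 (attained at k = 0)
  C[2][0] = min over k of (A[2][0] + B[0][0] = 1 + 7 = 8, A[2][1] + B[1][0] = -3 + 9 = 6, A[2][2] + B[2][0] = 8 + 3 = 11) = 6 (attained at k = 1)
  C[2][1] = min over k of (A[2][0] + B[0][1] = 1 + 9 = 10, A[2][1] + B[1][1] = -3 + -1 = -4, A[2][2] + B[2][1] = 8 + 1 = 9) = -4 (attained at k = 1)
  C[2][2] = min over k of (A[2][0] + B[0][2] = 1 + -4 = -3, A[2][1] + B[1][2] = -3 + 4 = 1, A[2][2] + B[2][2] = 8 + 1 = 9) = -3 (attained at k = 0)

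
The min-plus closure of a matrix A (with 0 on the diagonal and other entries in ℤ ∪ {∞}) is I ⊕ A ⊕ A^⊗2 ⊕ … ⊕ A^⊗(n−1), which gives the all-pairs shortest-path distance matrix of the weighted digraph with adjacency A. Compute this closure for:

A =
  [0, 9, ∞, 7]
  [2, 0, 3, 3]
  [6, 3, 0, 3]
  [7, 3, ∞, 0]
Closure =
  [0, 9, 12, 7]
  [2, 0, 3, 3]
  [5, 3, 0, 3]
  [5, 3, 6, 0]

This is the Floyd-Warshall all-pairs shortest-path computation. For each intermediate vertex k = 0, 1, …, 3, update dist[i][j] ← min(dist[i][j], dist[i][k] + dist[k][j]). The final matrix gives, for each (i, j), the minimum total weight of any directed path from i to j (possibly empty when i = j).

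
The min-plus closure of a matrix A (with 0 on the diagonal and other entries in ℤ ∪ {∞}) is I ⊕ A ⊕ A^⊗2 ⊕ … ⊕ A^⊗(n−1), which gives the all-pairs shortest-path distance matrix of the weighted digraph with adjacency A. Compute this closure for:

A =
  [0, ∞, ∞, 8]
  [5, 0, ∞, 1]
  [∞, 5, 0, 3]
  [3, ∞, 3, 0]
Closure =
  [0, 16, 11, 8]
  [4, 0, 4, 1]
  [6, 5, 0, 3]
  [3, 8, 3, 0]

This is the Floyd-Warshall all-pairs shortest-path computation. For each intermediate vertex k = 0, 1, …, 3, update dist[i][j] ← min(dist[i][j], dist[i][k] + dist[k][j]). The final matrix gives, for each (i, j), the minimum total weight of any directed path from i to j (possibly empty when i = j).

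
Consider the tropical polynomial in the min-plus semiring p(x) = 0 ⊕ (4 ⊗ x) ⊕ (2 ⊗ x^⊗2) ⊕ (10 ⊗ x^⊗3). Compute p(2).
p(2) = 0

A tropical monomial a ⊗ x^⊗i evaluates to a + i · x. Evaluating each term at x = 2:
  Term 0 contributes 0 + 0 · 2 = 0
  Term 1 contributes 4 + 1 · 2 = 6
  Term 2 contributes 2 + 2 · 2 = 6
  Term 3 contributes 10 + 3 · 2 = 16
p(2) = ⊕ of these = min[0, 6, 6, 16] = 0.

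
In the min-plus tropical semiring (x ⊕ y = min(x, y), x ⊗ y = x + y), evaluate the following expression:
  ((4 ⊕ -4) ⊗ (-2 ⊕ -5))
((4 ⊕ -4) ⊗ (-2 ⊕ -5)) = -9

Expand innermost to outermost. Recall ⊕ takes the minimum of its arguments and ⊗ takes their sum. Working out the expression ((4 ⊕ -4) ⊗ (-2 ⊕ -5)) gives -9.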